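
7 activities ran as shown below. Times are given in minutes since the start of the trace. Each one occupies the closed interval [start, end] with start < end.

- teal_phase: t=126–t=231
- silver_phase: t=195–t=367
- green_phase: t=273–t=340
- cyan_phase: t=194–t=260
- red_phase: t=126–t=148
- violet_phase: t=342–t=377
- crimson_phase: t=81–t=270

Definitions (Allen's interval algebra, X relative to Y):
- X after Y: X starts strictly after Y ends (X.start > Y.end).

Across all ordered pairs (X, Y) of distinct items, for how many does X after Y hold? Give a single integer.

11

Checking all 42 ordered pairs for relation 'after'; matching pairs in alphabetical order:
(cyan_phase, red_phase): cyan_phase after red_phase ✓
(green_phase, crimson_phase): green_phase after crimson_phase ✓
(green_phase, cyan_phase): green_phase after cyan_phase ✓
(green_phase, red_phase): green_phase after red_phase ✓
(green_phase, teal_phase): green_phase after teal_phase ✓
(silver_phase, red_phase): silver_phase after red_phase ✓
(violet_phase, crimson_phase): violet_phase after crimson_phase ✓
(violet_phase, cyan_phase): violet_phase after cyan_phase ✓
(violet_phase, green_phase): violet_phase after green_phase ✓
(violet_phase, red_phase): violet_phase after red_phase ✓
(violet_phase, teal_phase): violet_phase after teal_phase ✓
Count: 11.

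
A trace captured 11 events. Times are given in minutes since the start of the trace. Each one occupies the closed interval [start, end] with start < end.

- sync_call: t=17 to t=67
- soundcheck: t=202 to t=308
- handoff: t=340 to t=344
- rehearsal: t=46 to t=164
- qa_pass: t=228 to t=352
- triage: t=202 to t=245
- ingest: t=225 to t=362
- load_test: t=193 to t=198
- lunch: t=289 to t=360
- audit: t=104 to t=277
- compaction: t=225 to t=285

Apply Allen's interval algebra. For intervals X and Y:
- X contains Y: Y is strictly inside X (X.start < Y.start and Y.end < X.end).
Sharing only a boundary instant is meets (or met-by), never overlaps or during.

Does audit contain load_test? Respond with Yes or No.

audit = [t=104, t=277], load_test = [t=193, t=198].
Actual relation of audit to load_test: contains.
Asked whether 'contains' holds → Yes.

Yes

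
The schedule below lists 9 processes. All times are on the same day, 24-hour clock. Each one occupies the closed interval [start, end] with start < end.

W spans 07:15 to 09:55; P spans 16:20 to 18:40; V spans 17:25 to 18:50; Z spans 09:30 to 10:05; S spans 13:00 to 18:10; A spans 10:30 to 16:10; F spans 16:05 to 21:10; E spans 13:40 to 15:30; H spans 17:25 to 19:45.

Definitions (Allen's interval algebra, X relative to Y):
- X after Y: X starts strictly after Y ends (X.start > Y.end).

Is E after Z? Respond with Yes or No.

Yes

E = [13:40, 15:30], Z = [09:30, 10:05].
Actual relation of E to Z: after.
Asked whether 'after' holds → Yes.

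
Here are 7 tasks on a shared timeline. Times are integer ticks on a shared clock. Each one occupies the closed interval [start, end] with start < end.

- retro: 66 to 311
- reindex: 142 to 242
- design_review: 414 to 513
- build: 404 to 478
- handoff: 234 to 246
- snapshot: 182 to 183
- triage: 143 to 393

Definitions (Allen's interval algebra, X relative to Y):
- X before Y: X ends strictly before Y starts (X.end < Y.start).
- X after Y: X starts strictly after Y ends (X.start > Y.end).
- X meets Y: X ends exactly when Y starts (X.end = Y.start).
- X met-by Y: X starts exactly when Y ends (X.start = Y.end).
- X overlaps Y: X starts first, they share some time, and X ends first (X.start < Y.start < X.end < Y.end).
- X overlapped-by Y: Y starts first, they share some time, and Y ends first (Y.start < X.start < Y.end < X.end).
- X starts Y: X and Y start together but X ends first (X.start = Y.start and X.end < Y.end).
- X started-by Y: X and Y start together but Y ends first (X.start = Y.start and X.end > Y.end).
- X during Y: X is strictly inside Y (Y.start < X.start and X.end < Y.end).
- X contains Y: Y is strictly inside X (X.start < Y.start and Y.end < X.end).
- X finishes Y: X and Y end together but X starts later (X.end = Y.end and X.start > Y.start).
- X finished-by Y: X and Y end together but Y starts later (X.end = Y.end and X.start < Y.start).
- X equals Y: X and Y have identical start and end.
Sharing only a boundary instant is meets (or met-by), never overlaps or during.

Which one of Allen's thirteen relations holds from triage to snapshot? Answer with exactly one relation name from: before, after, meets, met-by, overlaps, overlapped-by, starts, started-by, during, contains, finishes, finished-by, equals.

contains

triage = [143, 393]; snapshot = [182, 183].
Compare endpoints: triage.start < snapshot.start, triage.start < snapshot.end, triage.end > snapshot.start, triage.end > snapshot.end.
That pattern is 'contains'.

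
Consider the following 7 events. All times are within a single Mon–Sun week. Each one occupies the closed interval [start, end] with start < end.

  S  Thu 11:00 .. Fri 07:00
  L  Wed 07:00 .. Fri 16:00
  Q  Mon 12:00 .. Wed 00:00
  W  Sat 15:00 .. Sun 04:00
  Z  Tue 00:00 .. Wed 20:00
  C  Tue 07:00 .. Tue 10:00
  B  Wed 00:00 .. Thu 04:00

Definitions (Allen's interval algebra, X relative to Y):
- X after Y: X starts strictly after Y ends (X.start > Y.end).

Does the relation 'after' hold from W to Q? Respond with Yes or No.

Yes

W = [Sat 15:00, Sun 04:00], Q = [Mon 12:00, Wed 00:00].
Actual relation of W to Q: after.
Asked whether 'after' holds → Yes.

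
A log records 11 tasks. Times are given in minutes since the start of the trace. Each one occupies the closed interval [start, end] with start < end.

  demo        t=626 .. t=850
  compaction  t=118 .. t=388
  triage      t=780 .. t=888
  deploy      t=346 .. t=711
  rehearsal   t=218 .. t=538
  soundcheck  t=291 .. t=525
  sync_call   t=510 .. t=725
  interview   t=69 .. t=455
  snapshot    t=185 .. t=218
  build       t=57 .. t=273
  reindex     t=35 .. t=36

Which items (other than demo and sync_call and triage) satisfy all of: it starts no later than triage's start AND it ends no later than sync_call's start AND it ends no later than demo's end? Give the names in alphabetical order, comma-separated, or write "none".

build, compaction, interview, reindex, snapshot

Conditions: its start is no later than triage's start (X.start <= t=780) AND its end is no later than sync_call's start (X.end <= t=510) AND its end is no later than demo's end (X.end <= t=850).
build: start t=57 <= t=780? ✓; end t=273 <= t=510? ✓; end t=273 <= t=850? ✓ → yes.
compaction: start t=118 <= t=780? ✓; end t=388 <= t=510? ✓; end t=388 <= t=850? ✓ → yes.
deploy: start t=346 <= t=780? ✓; end t=711 <= t=510? ✗; end t=711 <= t=850? ✓ → no.
interview: start t=69 <= t=780? ✓; end t=455 <= t=510? ✓; end t=455 <= t=850? ✓ → yes.
rehearsal: start t=218 <= t=780? ✓; end t=538 <= t=510? ✗; end t=538 <= t=850? ✓ → no.
reindex: start t=35 <= t=780? ✓; end t=36 <= t=510? ✓; end t=36 <= t=850? ✓ → yes.
snapshot: start t=185 <= t=780? ✓; end t=218 <= t=510? ✓; end t=218 <= t=850? ✓ → yes.
soundcheck: start t=291 <= t=780? ✓; end t=525 <= t=510? ✗; end t=525 <= t=850? ✓ → no.
Result: build, compaction, interview, reindex, snapshot.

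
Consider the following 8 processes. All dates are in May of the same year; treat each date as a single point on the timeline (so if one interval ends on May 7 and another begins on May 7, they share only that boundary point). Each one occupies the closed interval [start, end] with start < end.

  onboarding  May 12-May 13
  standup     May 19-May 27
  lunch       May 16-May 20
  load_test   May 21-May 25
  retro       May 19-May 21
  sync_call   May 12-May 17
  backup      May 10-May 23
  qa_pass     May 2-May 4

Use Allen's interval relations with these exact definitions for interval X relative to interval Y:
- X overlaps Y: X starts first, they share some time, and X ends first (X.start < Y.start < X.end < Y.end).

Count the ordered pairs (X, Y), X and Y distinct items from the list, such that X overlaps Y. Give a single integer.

Checking all 56 ordered pairs for relation 'overlaps'; matching pairs in alphabetical order:
(backup, load_test): backup overlaps load_test ✓
(backup, standup): backup overlaps standup ✓
(lunch, retro): lunch overlaps retro ✓
(lunch, standup): lunch overlaps standup ✓
(sync_call, lunch): sync_call overlaps lunch ✓
Count: 5.

5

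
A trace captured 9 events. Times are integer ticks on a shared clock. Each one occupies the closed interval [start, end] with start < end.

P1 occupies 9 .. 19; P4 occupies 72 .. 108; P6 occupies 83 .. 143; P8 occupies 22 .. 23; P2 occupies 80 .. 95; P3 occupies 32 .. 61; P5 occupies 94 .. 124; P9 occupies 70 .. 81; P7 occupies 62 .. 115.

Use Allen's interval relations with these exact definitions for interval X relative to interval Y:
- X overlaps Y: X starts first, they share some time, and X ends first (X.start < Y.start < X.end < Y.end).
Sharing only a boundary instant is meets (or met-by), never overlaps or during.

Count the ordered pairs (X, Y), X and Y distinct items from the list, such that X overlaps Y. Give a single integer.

8

Checking all 72 ordered pairs for relation 'overlaps'; matching pairs in alphabetical order:
(P2, P5): P2 overlaps P5 ✓
(P2, P6): P2 overlaps P6 ✓
(P4, P5): P4 overlaps P5 ✓
(P4, P6): P4 overlaps P6 ✓
(P7, P5): P7 overlaps P5 ✓
(P7, P6): P7 overlaps P6 ✓
(P9, P2): P9 overlaps P2 ✓
(P9, P4): P9 overlaps P4 ✓
Count: 8.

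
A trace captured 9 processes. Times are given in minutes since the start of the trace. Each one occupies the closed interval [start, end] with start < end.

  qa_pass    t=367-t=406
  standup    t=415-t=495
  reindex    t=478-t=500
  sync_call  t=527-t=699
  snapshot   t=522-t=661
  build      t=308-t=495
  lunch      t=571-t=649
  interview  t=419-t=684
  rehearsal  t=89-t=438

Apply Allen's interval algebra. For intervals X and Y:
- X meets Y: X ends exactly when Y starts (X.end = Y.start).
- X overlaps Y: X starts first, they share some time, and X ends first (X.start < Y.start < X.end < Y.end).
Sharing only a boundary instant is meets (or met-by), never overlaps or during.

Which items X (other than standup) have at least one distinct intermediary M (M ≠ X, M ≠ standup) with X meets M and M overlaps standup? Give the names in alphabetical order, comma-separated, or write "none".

none

Target standup = [t=415, t=495].
Intermediaries M with M overlaps standup: rehearsal.
Via rehearsal — items with X meets rehearsal: none.
Union: none.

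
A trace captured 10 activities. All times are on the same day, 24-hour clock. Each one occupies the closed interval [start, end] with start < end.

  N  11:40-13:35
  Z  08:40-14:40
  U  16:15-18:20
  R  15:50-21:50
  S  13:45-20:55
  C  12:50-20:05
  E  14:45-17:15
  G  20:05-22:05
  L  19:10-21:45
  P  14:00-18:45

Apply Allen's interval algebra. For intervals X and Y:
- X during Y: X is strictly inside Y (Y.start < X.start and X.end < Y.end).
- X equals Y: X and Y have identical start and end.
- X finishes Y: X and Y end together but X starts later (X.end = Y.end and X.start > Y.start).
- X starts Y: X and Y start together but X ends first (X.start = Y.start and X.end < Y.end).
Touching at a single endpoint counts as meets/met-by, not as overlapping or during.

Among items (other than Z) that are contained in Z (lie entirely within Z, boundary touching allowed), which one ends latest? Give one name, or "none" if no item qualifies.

N

Target Z = [08:40, 14:40].
C [12:50, 20:05] → overlapped-by → excluded.
E [14:45, 17:15] → after → excluded.
G [20:05, 22:05] → after → excluded.
L [19:10, 21:45] → after → excluded.
N [11:40, 13:35] → during → candidate.
P [14:00, 18:45] → overlapped-by → excluded.
R [15:50, 21:50] → after → excluded.
S [13:45, 20:55] → overlapped-by → excluded.
U [16:15, 18:20] → after → excluded.
Among candidates, latest end is 13:35 → N.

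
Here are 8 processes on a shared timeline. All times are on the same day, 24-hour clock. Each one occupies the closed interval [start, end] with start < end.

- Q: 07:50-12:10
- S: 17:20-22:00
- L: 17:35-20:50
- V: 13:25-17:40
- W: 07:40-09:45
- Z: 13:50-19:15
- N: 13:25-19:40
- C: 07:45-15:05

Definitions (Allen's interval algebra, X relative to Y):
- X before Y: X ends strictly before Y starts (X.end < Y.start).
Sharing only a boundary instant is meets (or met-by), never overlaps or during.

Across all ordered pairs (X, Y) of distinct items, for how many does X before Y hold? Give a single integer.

12

Checking all 56 ordered pairs for relation 'before'; matching pairs in alphabetical order:
(C, L): C before L ✓
(C, S): C before S ✓
(Q, L): Q before L ✓
(Q, N): Q before N ✓
(Q, S): Q before S ✓
(Q, V): Q before V ✓
(Q, Z): Q before Z ✓
(W, L): W before L ✓
(W, N): W before N ✓
(W, S): W before S ✓
(W, V): W before V ✓
(W, Z): W before Z ✓
Count: 12.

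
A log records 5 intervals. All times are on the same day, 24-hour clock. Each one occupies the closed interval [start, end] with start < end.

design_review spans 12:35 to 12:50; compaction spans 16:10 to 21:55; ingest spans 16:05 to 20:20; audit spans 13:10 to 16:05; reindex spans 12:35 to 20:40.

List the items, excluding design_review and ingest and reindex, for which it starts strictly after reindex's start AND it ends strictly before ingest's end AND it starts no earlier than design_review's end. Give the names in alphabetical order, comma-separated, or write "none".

audit

Conditions: its start is strictly after reindex's start (X.start > 12:35) AND its end is strictly before ingest's end (X.end < 20:20) AND its start is no earlier than design_review's end (X.start >= 12:50).
audit: start 13:10 > 12:35? ✓; end 16:05 < 20:20? ✓; start 13:10 >= 12:50? ✓ → yes.
compaction: start 16:10 > 12:35? ✓; end 21:55 < 20:20? ✗; start 16:10 >= 12:50? ✓ → no.
Result: audit.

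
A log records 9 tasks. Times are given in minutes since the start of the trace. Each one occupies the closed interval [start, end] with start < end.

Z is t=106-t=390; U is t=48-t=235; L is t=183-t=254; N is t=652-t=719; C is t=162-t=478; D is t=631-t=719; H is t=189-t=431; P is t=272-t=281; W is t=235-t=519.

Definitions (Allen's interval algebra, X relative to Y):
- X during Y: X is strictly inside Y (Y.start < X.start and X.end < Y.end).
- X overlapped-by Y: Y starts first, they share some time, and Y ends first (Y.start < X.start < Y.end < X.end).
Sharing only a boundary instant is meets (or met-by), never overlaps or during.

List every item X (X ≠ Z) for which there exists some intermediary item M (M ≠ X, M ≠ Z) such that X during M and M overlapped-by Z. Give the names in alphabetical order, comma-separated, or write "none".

Target Z = [t=106, t=390].
Intermediaries M with M overlapped-by Z: C, H, W.
Via C — items with X during C: H, L, P.
Via H — items with X during H: P.
Via W — items with X during W: P.
Union: H, L, P.

H, L, P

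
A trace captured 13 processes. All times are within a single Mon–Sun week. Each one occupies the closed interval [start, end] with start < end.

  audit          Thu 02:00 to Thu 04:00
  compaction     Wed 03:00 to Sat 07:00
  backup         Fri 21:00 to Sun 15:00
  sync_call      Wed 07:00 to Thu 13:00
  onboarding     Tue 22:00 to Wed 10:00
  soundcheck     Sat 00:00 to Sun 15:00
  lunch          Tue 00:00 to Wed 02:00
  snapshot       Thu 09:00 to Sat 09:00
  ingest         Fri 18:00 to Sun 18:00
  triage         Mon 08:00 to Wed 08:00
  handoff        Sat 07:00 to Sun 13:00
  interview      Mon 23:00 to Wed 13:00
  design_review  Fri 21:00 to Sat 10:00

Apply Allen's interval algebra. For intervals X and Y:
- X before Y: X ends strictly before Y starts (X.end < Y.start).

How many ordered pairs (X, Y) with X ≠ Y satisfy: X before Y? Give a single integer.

Checking all 156 ordered pairs for relation 'before'; matching pairs in alphabetical order:
(audit, backup): audit before backup ✓
(audit, design_review): audit before design_review ✓
(audit, handoff): audit before handoff ✓
(audit, ingest): audit before ingest ✓
(audit, snapshot): audit before snapshot ✓
(audit, soundcheck): audit before soundcheck ✓
(interview, audit): interview before audit ✓
(interview, backup): interview before backup ✓
(interview, design_review): interview before design_review ✓
(interview, handoff): interview before handoff ✓
(interview, ingest): interview before ingest ✓
(interview, snapshot): interview before snapshot ✓
(interview, soundcheck): interview before soundcheck ✓
(lunch, audit): lunch before audit ✓
(lunch, backup): lunch before backup ✓
(lunch, compaction): lunch before compaction ✓
(lunch, design_review): lunch before design_review ✓
(lunch, handoff): lunch before handoff ✓
(lunch, ingest): lunch before ingest ✓
(lunch, snapshot): lunch before snapshot ✓
(lunch, soundcheck): lunch before soundcheck ✓
(lunch, sync_call): lunch before sync_call ✓
(onboarding, audit): onboarding before audit ✓
(onboarding, backup): onboarding before backup ✓
... plus 17 further pairs not listed.
Count: 41.

41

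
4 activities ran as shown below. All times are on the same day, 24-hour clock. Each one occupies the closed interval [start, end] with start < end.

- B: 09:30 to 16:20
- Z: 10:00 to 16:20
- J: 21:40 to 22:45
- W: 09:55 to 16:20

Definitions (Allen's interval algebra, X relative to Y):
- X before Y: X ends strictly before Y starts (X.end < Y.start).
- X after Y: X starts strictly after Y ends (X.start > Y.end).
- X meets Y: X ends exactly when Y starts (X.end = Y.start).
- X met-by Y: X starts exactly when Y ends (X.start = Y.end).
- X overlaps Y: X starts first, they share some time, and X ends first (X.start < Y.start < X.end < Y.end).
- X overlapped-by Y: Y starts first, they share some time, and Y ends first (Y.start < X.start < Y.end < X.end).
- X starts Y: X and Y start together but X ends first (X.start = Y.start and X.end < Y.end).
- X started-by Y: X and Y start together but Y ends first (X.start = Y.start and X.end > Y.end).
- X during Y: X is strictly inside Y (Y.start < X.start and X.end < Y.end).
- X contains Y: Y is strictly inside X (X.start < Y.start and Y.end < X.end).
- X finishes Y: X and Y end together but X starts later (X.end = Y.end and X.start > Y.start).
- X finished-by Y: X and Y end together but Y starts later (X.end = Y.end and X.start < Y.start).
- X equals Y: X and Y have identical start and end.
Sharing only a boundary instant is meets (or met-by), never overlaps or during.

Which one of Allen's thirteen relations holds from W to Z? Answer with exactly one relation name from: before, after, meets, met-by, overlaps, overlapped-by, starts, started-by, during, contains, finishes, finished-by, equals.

finished-by

W = [09:55, 16:20]; Z = [10:00, 16:20].
Compare endpoints: W.start < Z.start, W.start < Z.end, W.end > Z.start, W.end = Z.end.
That pattern is 'finished-by'.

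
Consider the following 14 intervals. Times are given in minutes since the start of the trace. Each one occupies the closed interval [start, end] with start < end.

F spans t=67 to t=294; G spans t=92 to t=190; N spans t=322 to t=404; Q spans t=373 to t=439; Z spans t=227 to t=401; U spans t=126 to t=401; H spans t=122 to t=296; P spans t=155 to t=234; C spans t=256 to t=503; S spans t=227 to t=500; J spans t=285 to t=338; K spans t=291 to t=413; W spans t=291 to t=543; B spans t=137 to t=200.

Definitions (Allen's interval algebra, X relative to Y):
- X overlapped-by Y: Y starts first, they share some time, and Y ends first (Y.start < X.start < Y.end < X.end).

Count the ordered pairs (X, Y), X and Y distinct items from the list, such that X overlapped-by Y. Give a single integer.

Checking all 182 ordered pairs for relation 'overlapped-by'; matching pairs in alphabetical order:
(B, G): B overlapped-by G ✓
(C, F): C overlapped-by F ✓
(C, H): C overlapped-by H ✓
(C, S): C overlapped-by S ✓
(C, U): C overlapped-by U ✓
(C, Z): C overlapped-by Z ✓
(H, F): H overlapped-by F ✓
(H, G): H overlapped-by G ✓
(J, F): J overlapped-by F ✓
(J, H): J overlapped-by H ✓
(K, F): K overlapped-by F ✓
(K, H): K overlapped-by H ✓
(K, J): K overlapped-by J ✓
(K, U): K overlapped-by U ✓
(K, Z): K overlapped-by Z ✓
(N, J): N overlapped-by J ✓
(N, U): N overlapped-by U ✓
(N, Z): N overlapped-by Z ✓
(P, B): P overlapped-by B ✓
(P, G): P overlapped-by G ✓
(Q, K): Q overlapped-by K ✓
(Q, N): Q overlapped-by N ✓
(Q, U): Q overlapped-by U ✓
(Q, Z): Q overlapped-by Z ✓
... plus 17 further pairs not listed.
Count: 41.

41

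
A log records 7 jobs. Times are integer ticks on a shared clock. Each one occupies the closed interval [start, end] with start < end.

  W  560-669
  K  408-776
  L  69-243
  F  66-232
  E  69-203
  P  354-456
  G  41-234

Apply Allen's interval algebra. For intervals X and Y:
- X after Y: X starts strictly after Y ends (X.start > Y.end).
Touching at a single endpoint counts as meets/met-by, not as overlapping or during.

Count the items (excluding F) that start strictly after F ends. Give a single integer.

3

Target F = [66, 232].
E [69, 203] → during → no.
G [41, 234] → contains → no.
K [408, 776] → after → counts.
L [69, 243] → overlapped-by → no.
P [354, 456] → after → counts.
W [560, 669] → after → counts.
Total: 3.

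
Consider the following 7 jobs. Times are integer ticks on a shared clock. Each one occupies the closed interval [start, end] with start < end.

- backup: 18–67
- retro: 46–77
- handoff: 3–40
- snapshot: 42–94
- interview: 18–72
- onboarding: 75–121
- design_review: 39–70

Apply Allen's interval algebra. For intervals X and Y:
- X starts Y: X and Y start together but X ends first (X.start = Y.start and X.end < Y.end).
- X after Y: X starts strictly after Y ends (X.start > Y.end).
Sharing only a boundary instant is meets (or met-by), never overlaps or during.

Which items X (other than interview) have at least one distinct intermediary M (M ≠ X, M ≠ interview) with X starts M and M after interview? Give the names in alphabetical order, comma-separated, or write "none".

Target interview = [18, 72].
Intermediaries M with M after interview: onboarding.
Via onboarding — items with X starts onboarding: none.
Union: none.

none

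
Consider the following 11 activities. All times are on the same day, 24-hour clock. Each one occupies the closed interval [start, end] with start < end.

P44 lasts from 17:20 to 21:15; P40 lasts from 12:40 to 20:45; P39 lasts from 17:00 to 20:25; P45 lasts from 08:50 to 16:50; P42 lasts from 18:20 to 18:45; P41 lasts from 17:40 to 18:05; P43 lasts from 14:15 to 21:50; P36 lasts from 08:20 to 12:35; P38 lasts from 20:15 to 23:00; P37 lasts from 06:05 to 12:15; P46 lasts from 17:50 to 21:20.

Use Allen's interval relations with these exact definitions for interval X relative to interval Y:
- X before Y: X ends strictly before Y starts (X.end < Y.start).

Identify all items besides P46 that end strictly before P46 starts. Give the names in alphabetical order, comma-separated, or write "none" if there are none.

Target P46 = [17:50, 21:20].
P36 [08:20, 12:35] → before → yes.
P37 [06:05, 12:15] → before → yes.
P38 [20:15, 23:00] → overlapped-by → no.
P39 [17:00, 20:25] → overlaps → no.
P40 [12:40, 20:45] → overlaps → no.
P41 [17:40, 18:05] → overlaps → no.
P42 [18:20, 18:45] → during → no.
P43 [14:15, 21:50] → contains → no.
P44 [17:20, 21:15] → overlaps → no.
P45 [08:50, 16:50] → before → yes.
Result: P36, P37, P45.

P36, P37, P45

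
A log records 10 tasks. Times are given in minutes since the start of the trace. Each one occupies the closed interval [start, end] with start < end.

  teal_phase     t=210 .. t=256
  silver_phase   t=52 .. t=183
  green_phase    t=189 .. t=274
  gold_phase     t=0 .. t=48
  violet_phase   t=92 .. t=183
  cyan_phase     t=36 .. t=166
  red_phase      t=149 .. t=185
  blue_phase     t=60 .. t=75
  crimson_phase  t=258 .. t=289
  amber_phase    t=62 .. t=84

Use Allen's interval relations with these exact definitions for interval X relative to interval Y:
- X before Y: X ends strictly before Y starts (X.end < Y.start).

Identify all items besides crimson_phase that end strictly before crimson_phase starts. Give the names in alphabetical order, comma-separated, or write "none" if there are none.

Target crimson_phase = [t=258, t=289].
amber_phase [t=62, t=84] → before → yes.
blue_phase [t=60, t=75] → before → yes.
cyan_phase [t=36, t=166] → before → yes.
gold_phase [t=0, t=48] → before → yes.
green_phase [t=189, t=274] → overlaps → no.
red_phase [t=149, t=185] → before → yes.
silver_phase [t=52, t=183] → before → yes.
teal_phase [t=210, t=256] → before → yes.
violet_phase [t=92, t=183] → before → yes.
Result: amber_phase, blue_phase, cyan_phase, gold_phase, red_phase, silver_phase, teal_phase, violet_phase.

amber_phase, blue_phase, cyan_phase, gold_phase, red_phase, silver_phase, teal_phase, violet_phase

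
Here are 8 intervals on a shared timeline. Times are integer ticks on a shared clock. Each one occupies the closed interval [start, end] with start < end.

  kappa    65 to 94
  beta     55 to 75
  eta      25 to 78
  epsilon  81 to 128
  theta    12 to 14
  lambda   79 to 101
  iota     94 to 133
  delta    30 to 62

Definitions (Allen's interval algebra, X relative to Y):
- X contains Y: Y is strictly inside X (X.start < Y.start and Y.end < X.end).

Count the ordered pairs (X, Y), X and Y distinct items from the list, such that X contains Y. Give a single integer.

Checking all 56 ordered pairs for relation 'contains'; matching pairs in alphabetical order:
(eta, beta): eta contains beta ✓
(eta, delta): eta contains delta ✓
Count: 2.

2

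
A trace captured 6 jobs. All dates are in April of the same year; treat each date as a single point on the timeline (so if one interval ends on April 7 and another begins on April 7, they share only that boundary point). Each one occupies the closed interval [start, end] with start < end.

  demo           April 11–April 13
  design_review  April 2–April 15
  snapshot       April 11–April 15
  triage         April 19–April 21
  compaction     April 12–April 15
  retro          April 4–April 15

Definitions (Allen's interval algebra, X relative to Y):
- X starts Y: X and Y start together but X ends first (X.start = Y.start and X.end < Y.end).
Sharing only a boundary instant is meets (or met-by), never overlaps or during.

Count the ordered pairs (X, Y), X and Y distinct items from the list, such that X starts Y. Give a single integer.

1

Checking all 30 ordered pairs for relation 'starts'; matching pairs in alphabetical order:
(demo, snapshot): demo starts snapshot ✓
Count: 1.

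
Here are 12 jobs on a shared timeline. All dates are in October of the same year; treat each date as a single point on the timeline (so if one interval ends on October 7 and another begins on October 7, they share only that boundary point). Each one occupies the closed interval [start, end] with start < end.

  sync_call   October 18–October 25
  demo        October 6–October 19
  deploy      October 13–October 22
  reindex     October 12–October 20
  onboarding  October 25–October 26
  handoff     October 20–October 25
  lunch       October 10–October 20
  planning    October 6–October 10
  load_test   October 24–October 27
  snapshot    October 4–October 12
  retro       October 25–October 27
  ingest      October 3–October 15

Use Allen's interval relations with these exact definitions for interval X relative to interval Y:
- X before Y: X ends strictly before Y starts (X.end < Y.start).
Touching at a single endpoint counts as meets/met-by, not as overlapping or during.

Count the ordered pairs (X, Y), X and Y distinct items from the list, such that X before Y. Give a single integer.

Checking all 132 ordered pairs for relation 'before'; matching pairs in alphabetical order:
(demo, handoff): demo before handoff ✓
(demo, load_test): demo before load_test ✓
(demo, onboarding): demo before onboarding ✓
(demo, retro): demo before retro ✓
(deploy, load_test): deploy before load_test ✓
(deploy, onboarding): deploy before onboarding ✓
(deploy, retro): deploy before retro ✓
(ingest, handoff): ingest before handoff ✓
(ingest, load_test): ingest before load_test ✓
(ingest, onboarding): ingest before onboarding ✓
(ingest, retro): ingest before retro ✓
(ingest, sync_call): ingest before sync_call ✓
(lunch, load_test): lunch before load_test ✓
(lunch, onboarding): lunch before onboarding ✓
(lunch, retro): lunch before retro ✓
(planning, deploy): planning before deploy ✓
(planning, handoff): planning before handoff ✓
(planning, load_test): planning before load_test ✓
(planning, onboarding): planning before onboarding ✓
(planning, reindex): planning before reindex ✓
(planning, retro): planning before retro ✓
(planning, sync_call): planning before sync_call ✓
(reindex, load_test): reindex before load_test ✓
(reindex, onboarding): reindex before onboarding ✓
... plus 7 further pairs not listed.
Count: 31.

31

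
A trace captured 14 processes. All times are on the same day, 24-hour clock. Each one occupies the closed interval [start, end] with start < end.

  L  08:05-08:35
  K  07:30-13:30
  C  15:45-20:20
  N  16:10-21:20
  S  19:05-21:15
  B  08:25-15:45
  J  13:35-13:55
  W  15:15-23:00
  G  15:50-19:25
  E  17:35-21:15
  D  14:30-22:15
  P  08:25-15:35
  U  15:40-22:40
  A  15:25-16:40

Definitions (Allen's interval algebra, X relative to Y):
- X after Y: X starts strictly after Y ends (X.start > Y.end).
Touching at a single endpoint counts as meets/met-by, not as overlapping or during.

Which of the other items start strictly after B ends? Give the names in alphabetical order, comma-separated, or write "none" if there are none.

Target B = [08:25, 15:45].
A [15:25, 16:40] → overlapped-by → no.
C [15:45, 20:20] → met-by → no.
D [14:30, 22:15] → overlapped-by → no.
E [17:35, 21:15] → after → yes.
G [15:50, 19:25] → after → yes.
J [13:35, 13:55] → during → no.
K [07:30, 13:30] → overlaps → no.
L [08:05, 08:35] → overlaps → no.
N [16:10, 21:20] → after → yes.
P [08:25, 15:35] → starts → no.
S [19:05, 21:15] → after → yes.
U [15:40, 22:40] → overlapped-by → no.
W [15:15, 23:00] → overlapped-by → no.
Result: E, G, N, S.

E, G, N, S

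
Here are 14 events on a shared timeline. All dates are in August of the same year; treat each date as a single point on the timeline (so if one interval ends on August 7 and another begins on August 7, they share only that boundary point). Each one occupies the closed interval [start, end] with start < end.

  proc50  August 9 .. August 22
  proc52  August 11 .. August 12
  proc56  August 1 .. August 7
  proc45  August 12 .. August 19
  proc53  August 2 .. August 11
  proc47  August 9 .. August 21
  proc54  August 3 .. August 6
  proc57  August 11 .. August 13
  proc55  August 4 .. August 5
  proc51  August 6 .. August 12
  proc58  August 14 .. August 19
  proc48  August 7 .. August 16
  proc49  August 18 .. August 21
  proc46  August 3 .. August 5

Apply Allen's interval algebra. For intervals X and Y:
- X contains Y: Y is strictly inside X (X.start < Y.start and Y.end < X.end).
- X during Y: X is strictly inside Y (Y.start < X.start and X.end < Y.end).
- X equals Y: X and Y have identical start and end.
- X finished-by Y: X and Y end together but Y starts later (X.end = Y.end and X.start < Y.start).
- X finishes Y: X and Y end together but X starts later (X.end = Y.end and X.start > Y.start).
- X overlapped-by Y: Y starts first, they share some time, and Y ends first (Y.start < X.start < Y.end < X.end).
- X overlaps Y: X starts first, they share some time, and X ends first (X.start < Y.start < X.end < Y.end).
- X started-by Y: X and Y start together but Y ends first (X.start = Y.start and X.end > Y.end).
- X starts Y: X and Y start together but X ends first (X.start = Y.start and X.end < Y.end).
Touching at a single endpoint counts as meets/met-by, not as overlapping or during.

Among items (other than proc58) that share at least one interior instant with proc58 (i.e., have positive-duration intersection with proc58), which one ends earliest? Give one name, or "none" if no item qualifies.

proc48

Target proc58 = [August 14, August 19].
proc45 [August 12, August 19] → finished-by → candidate.
proc46 [August 3, August 5] → before → excluded.
proc47 [August 9, August 21] → contains → candidate.
proc48 [August 7, August 16] → overlaps → candidate.
proc49 [August 18, August 21] → overlapped-by → candidate.
proc50 [August 9, August 22] → contains → candidate.
proc51 [August 6, August 12] → before → excluded.
proc52 [August 11, August 12] → before → excluded.
proc53 [August 2, August 11] → before → excluded.
proc54 [August 3, August 6] → before → excluded.
proc55 [August 4, August 5] → before → excluded.
proc56 [August 1, August 7] → before → excluded.
proc57 [August 11, August 13] → before → excluded.
Among candidates, earliest end is August 16 → proc48.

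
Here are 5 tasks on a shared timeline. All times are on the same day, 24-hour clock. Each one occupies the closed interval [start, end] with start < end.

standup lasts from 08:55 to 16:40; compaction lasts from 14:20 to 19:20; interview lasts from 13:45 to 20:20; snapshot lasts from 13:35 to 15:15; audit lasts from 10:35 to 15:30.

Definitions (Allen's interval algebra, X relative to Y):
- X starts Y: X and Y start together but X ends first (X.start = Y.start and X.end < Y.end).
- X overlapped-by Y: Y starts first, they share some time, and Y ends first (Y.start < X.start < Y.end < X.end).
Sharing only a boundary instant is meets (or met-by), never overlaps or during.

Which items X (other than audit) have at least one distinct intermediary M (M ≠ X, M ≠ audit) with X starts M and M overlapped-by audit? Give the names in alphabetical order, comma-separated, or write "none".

none

Target audit = [10:35, 15:30].
Intermediaries M with M overlapped-by audit: compaction, interview.
Via compaction — items with X starts compaction: none.
Via interview — items with X starts interview: none.
Union: none.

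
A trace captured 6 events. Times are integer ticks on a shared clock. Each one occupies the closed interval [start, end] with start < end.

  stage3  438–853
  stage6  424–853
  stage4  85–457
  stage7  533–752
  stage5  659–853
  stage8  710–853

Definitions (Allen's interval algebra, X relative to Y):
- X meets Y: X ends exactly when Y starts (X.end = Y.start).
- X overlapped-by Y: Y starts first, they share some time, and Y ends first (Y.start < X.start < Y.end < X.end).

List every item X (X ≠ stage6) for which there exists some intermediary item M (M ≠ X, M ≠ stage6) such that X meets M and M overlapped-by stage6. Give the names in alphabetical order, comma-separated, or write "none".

none

Target stage6 = [424, 853].
Intermediaries M with M overlapped-by stage6: none.
Union: none.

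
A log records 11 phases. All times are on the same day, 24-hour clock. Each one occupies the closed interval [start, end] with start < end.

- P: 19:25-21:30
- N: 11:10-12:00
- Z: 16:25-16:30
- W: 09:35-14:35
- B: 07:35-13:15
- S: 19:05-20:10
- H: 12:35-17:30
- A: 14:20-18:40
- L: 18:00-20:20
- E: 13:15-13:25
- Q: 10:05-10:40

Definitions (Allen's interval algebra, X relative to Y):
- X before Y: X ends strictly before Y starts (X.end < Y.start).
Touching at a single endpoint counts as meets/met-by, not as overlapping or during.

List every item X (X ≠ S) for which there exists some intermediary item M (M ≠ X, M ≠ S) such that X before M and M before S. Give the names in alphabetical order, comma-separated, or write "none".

Target S = [19:05, 20:10].
Intermediaries M with M before S: A, B, E, H, N, Q, W, Z.
Via A — items with X before A: B, E, N, Q.
Via B — items with X before B: none.
Via E — items with X before E: N, Q.
Via H — items with X before H: N, Q.
Via N — items with X before N: Q.
Via Q — items with X before Q: none.
Via W — items with X before W: none.
Via Z — items with X before Z: B, E, N, Q, W.
Union: B, E, N, Q, W.

B, E, N, Q, W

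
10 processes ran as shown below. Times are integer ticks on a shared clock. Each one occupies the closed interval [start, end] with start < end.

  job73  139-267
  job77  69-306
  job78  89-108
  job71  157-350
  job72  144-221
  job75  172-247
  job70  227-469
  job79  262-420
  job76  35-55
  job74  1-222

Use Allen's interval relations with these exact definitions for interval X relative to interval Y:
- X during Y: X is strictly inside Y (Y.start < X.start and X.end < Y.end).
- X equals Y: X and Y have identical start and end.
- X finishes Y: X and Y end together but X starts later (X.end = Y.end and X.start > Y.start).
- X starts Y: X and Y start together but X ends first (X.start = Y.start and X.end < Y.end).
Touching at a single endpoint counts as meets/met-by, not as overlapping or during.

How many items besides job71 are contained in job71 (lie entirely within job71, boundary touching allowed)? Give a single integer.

1

Target job71 = [157, 350].
job70 [227, 469] → overlapped-by → no.
job72 [144, 221] → overlaps → no.
job73 [139, 267] → overlaps → no.
job74 [1, 222] → overlaps → no.
job75 [172, 247] → during → counts.
job76 [35, 55] → before → no.
job77 [69, 306] → overlaps → no.
job78 [89, 108] → before → no.
job79 [262, 420] → overlapped-by → no.
Total: 1.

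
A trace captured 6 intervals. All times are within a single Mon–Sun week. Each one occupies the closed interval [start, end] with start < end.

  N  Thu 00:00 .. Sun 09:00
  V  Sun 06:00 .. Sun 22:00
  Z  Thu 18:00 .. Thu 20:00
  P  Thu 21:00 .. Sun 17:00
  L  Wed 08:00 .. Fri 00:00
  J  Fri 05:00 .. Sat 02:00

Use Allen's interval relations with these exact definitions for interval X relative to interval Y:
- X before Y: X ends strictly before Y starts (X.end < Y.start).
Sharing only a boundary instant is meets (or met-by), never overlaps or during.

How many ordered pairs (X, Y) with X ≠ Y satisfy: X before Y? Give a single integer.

6

Checking all 30 ordered pairs for relation 'before'; matching pairs in alphabetical order:
(J, V): J before V ✓
(L, J): L before J ✓
(L, V): L before V ✓
(Z, J): Z before J ✓
(Z, P): Z before P ✓
(Z, V): Z before V ✓
Count: 6.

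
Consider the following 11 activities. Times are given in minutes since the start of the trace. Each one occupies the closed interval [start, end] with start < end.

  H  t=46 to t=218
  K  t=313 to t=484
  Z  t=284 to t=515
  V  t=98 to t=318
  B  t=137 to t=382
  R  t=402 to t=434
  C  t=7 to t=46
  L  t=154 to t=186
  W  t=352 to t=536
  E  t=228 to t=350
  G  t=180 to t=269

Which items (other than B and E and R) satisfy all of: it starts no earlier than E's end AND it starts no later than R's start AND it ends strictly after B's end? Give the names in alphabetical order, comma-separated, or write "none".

Conditions: its start is no earlier than E's end (X.start >= t=350) AND its start is no later than R's start (X.start <= t=402) AND its end is strictly after B's end (X.end > t=382).
C: start t=7 >= t=350? ✗; start t=7 <= t=402? ✓; end t=46 > t=382? ✗ → no.
G: start t=180 >= t=350? ✗; start t=180 <= t=402? ✓; end t=269 > t=382? ✗ → no.
H: start t=46 >= t=350? ✗; start t=46 <= t=402? ✓; end t=218 > t=382? ✗ → no.
K: start t=313 >= t=350? ✗; start t=313 <= t=402? ✓; end t=484 > t=382? ✓ → no.
L: start t=154 >= t=350? ✗; start t=154 <= t=402? ✓; end t=186 > t=382? ✗ → no.
V: start t=98 >= t=350? ✗; start t=98 <= t=402? ✓; end t=318 > t=382? ✗ → no.
W: start t=352 >= t=350? ✓; start t=352 <= t=402? ✓; end t=536 > t=382? ✓ → yes.
Z: start t=284 >= t=350? ✗; start t=284 <= t=402? ✓; end t=515 > t=382? ✓ → no.
Result: W.

W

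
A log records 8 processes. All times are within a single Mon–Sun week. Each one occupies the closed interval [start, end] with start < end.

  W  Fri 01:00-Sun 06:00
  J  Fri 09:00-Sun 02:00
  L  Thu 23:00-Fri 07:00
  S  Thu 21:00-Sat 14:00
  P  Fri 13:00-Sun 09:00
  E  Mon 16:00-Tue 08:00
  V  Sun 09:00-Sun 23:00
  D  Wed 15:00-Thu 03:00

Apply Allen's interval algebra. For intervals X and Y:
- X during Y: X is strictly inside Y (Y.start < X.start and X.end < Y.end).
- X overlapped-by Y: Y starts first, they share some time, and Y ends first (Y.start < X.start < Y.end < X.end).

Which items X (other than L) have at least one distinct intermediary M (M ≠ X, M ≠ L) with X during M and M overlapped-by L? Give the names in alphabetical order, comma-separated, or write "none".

J

Target L = [Thu 23:00, Fri 07:00].
Intermediaries M with M overlapped-by L: W.
Via W — items with X during W: J.
Union: J.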